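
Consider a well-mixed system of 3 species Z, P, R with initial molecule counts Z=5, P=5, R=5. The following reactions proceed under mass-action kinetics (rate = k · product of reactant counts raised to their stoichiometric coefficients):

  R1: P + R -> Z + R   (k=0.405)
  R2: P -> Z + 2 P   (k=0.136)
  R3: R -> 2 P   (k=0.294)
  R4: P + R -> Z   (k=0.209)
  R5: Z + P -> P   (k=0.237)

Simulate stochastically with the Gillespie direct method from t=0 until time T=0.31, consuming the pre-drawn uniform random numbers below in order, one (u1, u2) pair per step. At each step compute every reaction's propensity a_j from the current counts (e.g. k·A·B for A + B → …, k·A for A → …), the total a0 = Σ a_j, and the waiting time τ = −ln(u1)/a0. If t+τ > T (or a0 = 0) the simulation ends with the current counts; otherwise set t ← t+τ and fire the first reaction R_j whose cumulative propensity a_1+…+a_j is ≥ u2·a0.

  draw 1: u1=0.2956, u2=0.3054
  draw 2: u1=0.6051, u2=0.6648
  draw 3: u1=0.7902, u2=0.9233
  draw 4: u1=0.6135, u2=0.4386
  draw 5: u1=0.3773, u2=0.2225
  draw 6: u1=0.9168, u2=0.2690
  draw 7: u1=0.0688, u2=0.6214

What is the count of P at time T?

t=0.000: Z=5 P=5 R=5
Draw 1: a1=10.125, a2=0.680, a3=1.470, a4=5.225, a5=5.925, a0=23.425; τ=−ln(0.2956)/23.425=0.052 → t=0.052; u2·a0=0.3054·23.425=7.154 ≤ a1=10.125 → R1 fires; Z=6 P=4 R=5
Draw 2: a1=8.100, a2=0.544, a3=1.470, a4=4.180, a5=5.688, a0=19.982; τ=−ln(0.6051)/19.982=0.025 → t=0.077; u2·a0=0.6648·19.982=13.284; a1+…+a3=10.114 < 13.284 ≤ a1+…+a4=14.294 → R4 fires; Z=7 P=3 R=4
Draw 3: a1=4.860, a2=0.408, a3=1.176, a4=2.508, a5=4.977, a0=13.929; τ=−ln(0.7902)/13.929=0.017 → t=0.094; u2·a0=0.9233·13.929=12.861; a1+…+a4=8.952 < 12.861 ≤ a1+…+a5=13.929 → R5 fires; Z=6 P=3 R=4
Draw 4: a1=4.860, a2=0.408, a3=1.176, a4=2.508, a5=4.266, a0=13.218; τ=−ln(0.6135)/13.218=0.037 → t=0.131; u2·a0=0.4386·13.218=5.797; a1+a2=5.268 < 5.797 ≤ a1+…+a3=6.444 → R3 fires; Z=6 P=5 R=3
Draw 5: a1=6.075, a2=0.680, a3=0.882, a4=3.135, a5=7.110, a0=17.882; τ=−ln(0.3773)/17.882=0.055 → t=0.186; u2·a0=0.2225·17.882=3.979 ≤ a1=6.075 → R1 fires; Z=7 P=4 R=3
Draw 6: a1=4.860, a2=0.544, a3=0.882, a4=2.508, a5=6.636, a0=15.430; τ=−ln(0.9168)/15.430=0.006 → t=0.191; u2·a0=0.2690·15.430=4.151 ≤ a1=4.860 → R1 fires; Z=8 P=3 R=3
Draw 7: a1=3.645, a2=0.408, a3=0.882, a4=1.881, a5=5.688, a0=12.504; τ=−ln(0.0688)/12.504=0.214 → t=0.405 > T=0.31: stop.
Read off P at T=0.31: 3

P at T = 3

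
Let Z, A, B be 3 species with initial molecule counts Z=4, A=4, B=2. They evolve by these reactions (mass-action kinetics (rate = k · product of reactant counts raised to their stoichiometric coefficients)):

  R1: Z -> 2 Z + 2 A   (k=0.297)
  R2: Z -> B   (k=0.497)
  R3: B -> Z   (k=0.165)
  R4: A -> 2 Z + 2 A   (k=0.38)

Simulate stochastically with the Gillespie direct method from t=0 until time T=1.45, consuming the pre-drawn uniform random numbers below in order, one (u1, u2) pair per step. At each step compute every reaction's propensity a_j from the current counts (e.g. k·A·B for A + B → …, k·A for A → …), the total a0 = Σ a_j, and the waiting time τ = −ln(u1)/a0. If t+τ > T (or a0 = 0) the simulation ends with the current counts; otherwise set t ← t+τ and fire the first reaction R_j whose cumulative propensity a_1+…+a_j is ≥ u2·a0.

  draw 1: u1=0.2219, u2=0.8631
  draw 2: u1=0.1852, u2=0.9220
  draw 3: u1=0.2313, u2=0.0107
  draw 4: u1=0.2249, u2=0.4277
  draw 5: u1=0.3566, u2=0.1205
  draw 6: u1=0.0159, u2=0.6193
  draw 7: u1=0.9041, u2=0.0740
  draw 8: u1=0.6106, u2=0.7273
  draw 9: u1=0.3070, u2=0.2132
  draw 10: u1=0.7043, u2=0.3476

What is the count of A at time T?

A at T = 15

t=0.000: Z=4 A=4 B=2
Draw 1: a1=1.188, a2=1.988, a3=0.330, a4=1.520, a0=5.026; τ=−ln(0.2219)/5.026=0.300 → t=0.300; u2·a0=0.8631·5.026=4.338; a1+…+a3=3.506 < 4.338 ≤ a1+…+a4=5.026 → R4 fires; Z=6 A=5 B=2
Draw 2: a1=1.782, a2=2.982, a3=0.330, a4=1.900, a0=6.994; τ=−ln(0.1852)/6.994=0.241 → t=0.541; u2·a0=0.9220·6.994=6.448; a1+…+a3=5.094 < 6.448 ≤ a1+…+a4=6.994 → R4 fires; Z=8 A=6 B=2
Draw 3: a1=2.376, a2=3.976, a3=0.330, a4=2.280, a0=8.962; τ=−ln(0.2313)/8.962=0.163 → t=0.704; u2·a0=0.0107·8.962=0.096 ≤ a1=2.376 → R1 fires; Z=9 A=8 B=2
Draw 4: a1=2.673, a2=4.473, a3=0.330, a4=3.040, a0=10.516; τ=−ln(0.2249)/10.516=0.142 → t=0.846; u2·a0=0.4277·10.516=4.498; a1=2.673 < 4.498 ≤ a1+a2=7.146 → R2 fires; Z=8 A=8 B=3
Draw 5: a1=2.376, a2=3.976, a3=0.495, a4=3.040, a0=9.887; τ=−ln(0.3566)/9.887=0.104 → t=0.950; u2·a0=0.1205·9.887=1.191 ≤ a1=2.376 → R1 fires; Z=9 A=10 B=3
Draw 6: a1=2.673, a2=4.473, a3=0.495, a4=3.800, a0=11.441; τ=−ln(0.0159)/11.441=0.362 → t=1.312; u2·a0=0.6193·11.441=7.085; a1=2.673 < 7.085 ≤ a1+a2=7.146 → R2 fires; Z=8 A=10 B=4
Draw 7: a1=2.376, a2=3.976, a3=0.660, a4=3.800, a0=10.812; τ=−ln(0.9041)/10.812=0.009 → t=1.322; u2·a0=0.0740·10.812=0.800 ≤ a1=2.376 → R1 fires; Z=9 A=12 B=4
Draw 8: a1=2.673, a2=4.473, a3=0.660, a4=4.560, a0=12.366; τ=−ln(0.6106)/12.366=0.040 → t=1.361; u2·a0=0.7273·12.366=8.994; a1+…+a3=7.806 < 8.994 ≤ a1+…+a4=12.366 → R4 fires; Z=11 A=13 B=4
Draw 9: a1=3.267, a2=5.467, a3=0.660, a4=4.940, a0=14.334; τ=−ln(0.3070)/14.334=0.082 → t=1.444; u2·a0=0.2132·14.334=3.056 ≤ a1=3.267 → R1 fires; Z=12 A=15 B=4
Draw 10: a1=3.564, a2=5.964, a3=0.660, a4=5.700, a0=15.888; τ=−ln(0.7043)/15.888=0.022 → t=1.466 > T=1.45: stop.
Read off A at T=1.45: 15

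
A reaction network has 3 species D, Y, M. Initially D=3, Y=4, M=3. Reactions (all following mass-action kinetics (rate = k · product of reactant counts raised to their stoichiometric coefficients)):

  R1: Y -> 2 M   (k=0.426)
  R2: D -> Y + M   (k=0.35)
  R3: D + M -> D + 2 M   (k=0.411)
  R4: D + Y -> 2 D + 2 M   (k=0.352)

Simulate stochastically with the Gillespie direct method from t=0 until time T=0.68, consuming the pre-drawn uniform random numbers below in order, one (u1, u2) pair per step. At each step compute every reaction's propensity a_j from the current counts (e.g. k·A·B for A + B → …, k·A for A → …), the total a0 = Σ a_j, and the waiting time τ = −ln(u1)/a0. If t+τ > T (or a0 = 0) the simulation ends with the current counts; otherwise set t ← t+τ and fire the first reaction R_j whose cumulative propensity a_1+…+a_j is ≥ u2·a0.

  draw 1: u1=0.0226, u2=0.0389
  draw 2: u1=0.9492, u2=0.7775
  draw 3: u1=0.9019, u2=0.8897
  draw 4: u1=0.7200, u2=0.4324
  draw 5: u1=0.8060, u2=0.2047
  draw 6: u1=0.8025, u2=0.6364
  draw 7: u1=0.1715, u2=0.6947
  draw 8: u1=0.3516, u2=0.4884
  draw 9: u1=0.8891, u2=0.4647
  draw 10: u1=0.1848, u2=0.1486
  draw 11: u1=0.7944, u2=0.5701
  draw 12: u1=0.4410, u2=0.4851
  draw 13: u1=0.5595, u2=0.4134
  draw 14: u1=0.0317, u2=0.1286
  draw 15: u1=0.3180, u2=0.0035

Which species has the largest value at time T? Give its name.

Dominant species at T: M

t=0.000: D=3 Y=4 M=3
Draw 1: a1=1.704, a2=1.050, a3=3.699, a4=4.224, a0=10.677; τ=−ln(0.0226)/10.677=0.355 → t=0.355; u2·a0=0.0389·10.677=0.415 ≤ a1=1.704 → R1 fires; D=3 Y=3 M=5
Draw 2: a1=1.278, a2=1.050, a3=6.165, a4=3.168, a0=11.661; τ=−ln(0.9492)/11.661=0.004 → t=0.359; u2·a0=0.7775·11.661=9.066; a1+…+a3=8.493 < 9.066 ≤ a1+…+a4=11.661 → R4 fires; D=4 Y=2 M=7
Draw 3: a1=0.852, a2=1.400, a3=11.508, a4=2.816, a0=16.576; τ=−ln(0.9019)/16.576=0.006 → t=0.366; u2·a0=0.8897·16.576=14.748; a1+…+a3=13.760 < 14.748 ≤ a1+…+a4=16.576 → R4 fires; D=5 Y=1 M=9
Draw 4: a1=0.426, a2=1.750, a3=18.495, a4=1.760, a0=22.431; τ=−ln(0.7200)/22.431=0.015 → t=0.380; u2·a0=0.4324·22.431=9.699; a1+a2=2.176 < 9.699 ≤ a1+…+a3=20.671 → R3 fires; D=5 Y=1 M=10
Draw 5: a1=0.426, a2=1.750, a3=20.550, a4=1.760, a0=24.486; τ=−ln(0.8060)/24.486=0.009 → t=0.389; u2·a0=0.2047·24.486=5.012; a1+a2=2.176 < 5.012 ≤ a1+…+a3=22.726 → R3 fires; D=5 Y=1 M=11
Draw 6: a1=0.426, a2=1.750, a3=22.605, a4=1.760, a0=26.541; τ=−ln(0.8025)/26.541=0.008 → t=0.397; u2·a0=0.6364·26.541=16.891; a1+a2=2.176 < 16.891 ≤ a1+…+a3=24.781 → R3 fires; D=5 Y=1 M=12
Draw 7: a1=0.426, a2=1.750, a3=24.660, a4=1.760, a0=28.596; τ=−ln(0.1715)/28.596=0.062 → t=0.459; u2·a0=0.6947·28.596=19.866; a1+a2=2.176 < 19.866 ≤ a1+…+a3=26.836 → R3 fires; D=5 Y=1 M=13
Draw 8: a1=0.426, a2=1.750, a3=26.715, a4=1.760, a0=30.651; τ=−ln(0.3516)/30.651=0.034 → t=0.493; u2·a0=0.4884·30.651=14.970; a1+a2=2.176 < 14.970 ≤ a1+…+a3=28.891 → R3 fires; D=5 Y=1 M=14
Draw 9: a1=0.426, a2=1.750, a3=28.770, a4=1.760, a0=32.706; τ=−ln(0.8891)/32.706=0.004 → t=0.497; u2·a0=0.4647·32.706=15.198; a1+a2=2.176 < 15.198 ≤ a1+…+a3=30.946 → R3 fires; D=5 Y=1 M=15
Draw 10: a1=0.426, a2=1.750, a3=30.825, a4=1.760, a0=34.761; τ=−ln(0.1848)/34.761=0.049 → t=0.545; u2·a0=0.1486·34.761=5.165; a1+a2=2.176 < 5.165 ≤ a1+…+a3=33.001 → R3 fires; D=5 Y=1 M=16
Draw 11: a1=0.426, a2=1.750, a3=32.880, a4=1.760, a0=36.816; τ=−ln(0.7944)/36.816=0.006 → t=0.552; u2·a0=0.5701·36.816=20.989; a1+a2=2.176 < 20.989 ≤ a1+…+a3=35.056 → R3 fires; D=5 Y=1 M=17
Draw 12: a1=0.426, a2=1.750, a3=34.935, a4=1.760, a0=38.871; τ=−ln(0.4410)/38.871=0.021 → t=0.573; u2·a0=0.4851·38.871=18.856; a1+a2=2.176 < 18.856 ≤ a1+…+a3=37.111 → R3 fires; D=5 Y=1 M=18
Draw 13: a1=0.426, a2=1.750, a3=36.990, a4=1.760, a0=40.926; τ=−ln(0.5595)/40.926=0.014 → t=0.587; u2·a0=0.4134·40.926=16.919; a1+a2=2.176 < 16.919 ≤ a1+…+a3=39.166 → R3 fires; D=5 Y=1 M=19
Draw 14: a1=0.426, a2=1.750, a3=39.045, a4=1.760, a0=42.981; τ=−ln(0.0317)/42.981=0.080 → t=0.667; u2·a0=0.1286·42.981=5.527; a1+a2=2.176 < 5.527 ≤ a1+…+a3=41.221 → R3 fires; D=5 Y=1 M=20
Draw 15: a1=0.426, a2=1.750, a3=41.100, a4=1.760, a0=45.036; τ=−ln(0.3180)/45.036=0.025 → t=0.693 > T=0.68: stop.
At T=0.68: D=5 Y=1 M=20; the largest is M.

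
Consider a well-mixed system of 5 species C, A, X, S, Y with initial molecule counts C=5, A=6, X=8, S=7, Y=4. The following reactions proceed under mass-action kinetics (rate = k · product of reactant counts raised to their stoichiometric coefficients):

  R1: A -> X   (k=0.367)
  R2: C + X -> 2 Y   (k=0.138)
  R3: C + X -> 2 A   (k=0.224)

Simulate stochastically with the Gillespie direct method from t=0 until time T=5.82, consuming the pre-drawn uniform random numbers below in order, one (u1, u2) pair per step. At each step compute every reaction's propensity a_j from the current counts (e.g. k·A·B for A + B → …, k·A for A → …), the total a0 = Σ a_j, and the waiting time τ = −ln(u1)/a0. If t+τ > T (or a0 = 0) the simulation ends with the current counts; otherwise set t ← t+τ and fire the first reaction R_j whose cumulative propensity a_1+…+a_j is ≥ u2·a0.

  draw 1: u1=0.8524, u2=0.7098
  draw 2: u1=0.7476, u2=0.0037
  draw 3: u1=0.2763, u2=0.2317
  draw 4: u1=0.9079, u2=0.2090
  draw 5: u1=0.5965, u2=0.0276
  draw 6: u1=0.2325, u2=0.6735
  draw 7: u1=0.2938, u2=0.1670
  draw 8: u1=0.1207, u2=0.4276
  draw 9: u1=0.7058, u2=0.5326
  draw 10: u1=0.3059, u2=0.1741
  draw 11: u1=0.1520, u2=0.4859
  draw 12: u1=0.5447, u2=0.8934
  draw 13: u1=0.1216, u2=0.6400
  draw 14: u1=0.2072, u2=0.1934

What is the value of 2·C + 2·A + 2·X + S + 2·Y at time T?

Check how each reaction changes W = 2·C + 2·A + 2·X + S + 2·Y (weight of products minus weight of reactants):
R1: A -> X: (2·1) − (2·1) = 2 − 2 = 0
R2: C + X -> 2 Y: (2·2) − (2·1 + 2·1) = 4 − 4 = 0
R3: C + X -> 2 A: (2·2) − (2·1 + 2·1) = 4 − 4 = 0
Every reaction leaves W unchanged, so W is conserved and no simulation is needed: W(T) = W(0) = 2·5 + 2·6 + 2·8 + 7 + 2·4 = 53

Value at T = 53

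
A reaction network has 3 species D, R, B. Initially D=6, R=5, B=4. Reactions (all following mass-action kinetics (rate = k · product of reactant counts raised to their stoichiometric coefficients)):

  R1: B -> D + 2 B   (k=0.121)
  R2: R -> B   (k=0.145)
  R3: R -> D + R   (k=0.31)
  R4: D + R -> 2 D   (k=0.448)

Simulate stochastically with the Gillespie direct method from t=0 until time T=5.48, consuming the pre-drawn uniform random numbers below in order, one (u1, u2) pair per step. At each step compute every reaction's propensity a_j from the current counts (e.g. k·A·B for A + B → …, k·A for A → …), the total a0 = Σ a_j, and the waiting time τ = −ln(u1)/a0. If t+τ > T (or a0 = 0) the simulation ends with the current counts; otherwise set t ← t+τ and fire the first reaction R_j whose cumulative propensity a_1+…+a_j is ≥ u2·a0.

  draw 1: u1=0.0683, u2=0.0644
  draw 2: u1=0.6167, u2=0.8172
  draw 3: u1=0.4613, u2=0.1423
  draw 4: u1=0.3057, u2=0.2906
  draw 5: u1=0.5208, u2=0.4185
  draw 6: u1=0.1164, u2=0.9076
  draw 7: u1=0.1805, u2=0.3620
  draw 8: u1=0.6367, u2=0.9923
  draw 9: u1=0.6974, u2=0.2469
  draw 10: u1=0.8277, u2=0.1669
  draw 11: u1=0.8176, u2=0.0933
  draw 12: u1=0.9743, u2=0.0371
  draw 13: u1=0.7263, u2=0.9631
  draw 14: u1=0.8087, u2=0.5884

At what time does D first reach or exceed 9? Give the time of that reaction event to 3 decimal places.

t=0.000: D=6 R=5 B=4
Draw 1: a1=0.484, a2=0.725, a3=1.550, a4=13.440, a0=16.199; τ=−ln(0.0683)/16.199=0.166 → t=0.166; u2·a0=0.0644·16.199=1.043; a1=0.484 < 1.043 ≤ a1+a2=1.209 → R2 fires; D=6 R=4 B=5
Draw 2: a1=0.605, a2=0.580, a3=1.240, a4=10.752, a0=13.177; τ=−ln(0.6167)/13.177=0.037 → t=0.202; u2·a0=0.8172·13.177=10.768; a1+…+a3=2.425 < 10.768 ≤ a1+…+a4=13.177 → R4 fires; D=7 R=3 B=5
Draw 3: a1=0.605, a2=0.435, a3=0.930, a4=9.408, a0=11.378; τ=−ln(0.4613)/11.378=0.068 → t=0.270; u2·a0=0.1423·11.378=1.619; a1+a2=1.040 < 1.619 ≤ a1+…+a3=1.970 → R3 fires; D=8 R=3 B=5
Draw 4: a1=0.605, a2=0.435, a3=0.930, a4=10.752, a0=12.722; τ=−ln(0.3057)/12.722=0.093 → t=0.364; u2·a0=0.2906·12.722=3.697; a1+…+a3=1.970 < 3.697 ≤ a1+…+a4=12.722 → R4 fires; D=9 R=2 B=5
Draw 5: a1=0.605, a2=0.290, a3=0.620, a4=8.064, a0=9.579; τ=−ln(0.5208)/9.579=0.068 → t=0.432; u2·a0=0.4185·9.579=4.009; a1+…+a3=1.515 < 4.009 ≤ a1+…+a4=9.579 → R4 fires; D=10 R=1 B=5
Draw 6: a1=0.605, a2=0.145, a3=0.310, a4=4.480, a0=5.540; τ=−ln(0.1164)/5.540=0.388 → t=0.820; u2·a0=0.9076·5.540=5.028; a1+…+a3=1.060 < 5.028 ≤ a1+…+a4=5.540 → R4 fires; D=11 R=0 B=5
Draw 7: a1=0.605, a2=0.000, a3=0.000, a4=0.000, a0=0.605; τ=−ln(0.1805)/0.605=2.830 → t=3.650; u2·a0=0.3620·0.605=0.219 ≤ a1=0.605 → R1 fires; D=12 R=0 B=6
Draw 8: a1=0.726, a2=0.000, a3=0.000, a4=0.000, a0=0.726; τ=−ln(0.6367)/0.726=0.622 → t=4.271; u2·a0=0.9923·0.726=0.720 ≤ a1=0.726 → R1 fires; D=13 R=0 B=7
Draw 9: a1=0.847, a2=0.000, a3=0.000, a4=0.000, a0=0.847; τ=−ln(0.6974)/0.847=0.425 → t=4.697; u2·a0=0.2469·0.847=0.209 ≤ a1=0.847 → R1 fires; D=14 R=0 B=8
Draw 10: a1=0.968, a2=0.000, a3=0.000, a4=0.000, a0=0.968; τ=−ln(0.8277)/0.968=0.195 → t=4.892; u2·a0=0.1669·0.968=0.162 ≤ a1=0.968 → R1 fires; D=15 R=0 B=9
Draw 11: a1=1.089, a2=0.000, a3=0.000, a4=0.000, a0=1.089; τ=−ln(0.8176)/1.089=0.185 → t=5.077; u2·a0=0.0933·1.089=0.102 ≤ a1=1.089 → R1 fires; D=16 R=0 B=10
Draw 12: a1=1.210, a2=0.000, a3=0.000, a4=0.000, a0=1.210; τ=−ln(0.9743)/1.210=0.022 → t=5.099; u2·a0=0.0371·1.210=0.045 ≤ a1=1.210 → R1 fires; D=17 R=0 B=11
Draw 13: a1=1.331, a2=0.000, a3=0.000, a4=0.000, a0=1.331; τ=−ln(0.7263)/1.331=0.240 → t=5.339; u2·a0=0.9631·1.331=1.282 ≤ a1=1.331 → R1 fires; D=18 R=0 B=12
Draw 14: a1=1.452, a2=0.000, a3=0.000, a4=0.000, a0=1.452; τ=−ln(0.8087)/1.452=0.146 → t=5.485 > T=5.48: stop.
D first becomes ≥ 9 when it reaches 9 at the event at t=0.364.

Threshold first reached at t = 0.364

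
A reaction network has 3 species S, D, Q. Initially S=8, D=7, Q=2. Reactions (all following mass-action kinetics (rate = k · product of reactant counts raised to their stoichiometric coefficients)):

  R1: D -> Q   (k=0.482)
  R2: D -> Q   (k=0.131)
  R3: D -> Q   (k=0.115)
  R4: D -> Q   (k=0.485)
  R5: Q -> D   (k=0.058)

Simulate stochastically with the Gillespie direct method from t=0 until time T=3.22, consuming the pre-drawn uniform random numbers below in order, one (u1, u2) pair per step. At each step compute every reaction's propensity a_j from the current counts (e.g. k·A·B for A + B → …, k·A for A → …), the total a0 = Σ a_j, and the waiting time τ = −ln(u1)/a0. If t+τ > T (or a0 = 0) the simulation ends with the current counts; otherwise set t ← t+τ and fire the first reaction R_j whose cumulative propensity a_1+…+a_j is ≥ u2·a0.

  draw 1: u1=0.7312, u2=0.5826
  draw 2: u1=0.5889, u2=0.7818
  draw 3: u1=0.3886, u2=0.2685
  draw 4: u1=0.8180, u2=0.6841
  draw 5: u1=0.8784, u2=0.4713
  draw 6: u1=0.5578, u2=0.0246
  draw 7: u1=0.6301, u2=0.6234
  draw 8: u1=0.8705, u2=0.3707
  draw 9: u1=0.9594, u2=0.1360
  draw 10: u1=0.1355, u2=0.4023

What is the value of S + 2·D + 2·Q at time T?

Value at T = 26

Check how each reaction changes W = S + 2·D + 2·Q (weight of products minus weight of reactants):
R1: D -> Q: (2·1) − (2·1) = 2 − 2 = 0
R2: D -> Q: (2·1) − (2·1) = 2 − 2 = 0
R3: D -> Q: (2·1) − (2·1) = 2 − 2 = 0
R4: D -> Q: (2·1) − (2·1) = 2 − 2 = 0
R5: Q -> D: (2·1) − (2·1) = 2 − 2 = 0
Every reaction leaves W unchanged, so W is conserved and no simulation is needed: W(T) = W(0) = 8 + 2·7 + 2·2 = 26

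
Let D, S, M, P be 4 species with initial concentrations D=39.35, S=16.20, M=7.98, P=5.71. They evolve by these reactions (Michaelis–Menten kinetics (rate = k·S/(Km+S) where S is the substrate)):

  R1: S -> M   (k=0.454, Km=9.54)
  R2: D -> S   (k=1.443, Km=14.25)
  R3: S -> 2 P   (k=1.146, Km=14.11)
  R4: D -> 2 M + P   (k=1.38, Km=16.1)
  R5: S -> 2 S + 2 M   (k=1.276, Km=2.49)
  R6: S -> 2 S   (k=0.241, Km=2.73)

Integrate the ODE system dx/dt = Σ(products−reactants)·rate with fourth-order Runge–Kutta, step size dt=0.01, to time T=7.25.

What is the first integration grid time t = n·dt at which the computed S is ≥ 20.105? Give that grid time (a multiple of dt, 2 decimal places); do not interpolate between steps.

RK4 with dt=0.01: 725 steps to T=7.25. Trajectory (selected grid times):
t=0.00: D=39.35 S=16.20 M=7.98 P=5.71
t=0.81: D=37.71 S=17.38 M=11.59 P=7.51
t=1.61: D=36.11 S=18.53 M=15.16 P=9.30
t=2.42: D=34.51 S=19.67 M=18.77 P=11.14
t=2.73: D=33.90 S=20.10 M=20.15 P=11.84
t=2.74: D=33.88 S=20.11 M=20.19 P=11.87
t=3.22: D=32.95 S=20.77 M=22.33 P=12.96
t=4.03: D=31.39 S=21.87 M=25.92 P=14.83
t=4.83: D=29.88 S=22.93 M=29.46 P=16.68
t=5.64: D=28.38 S=23.98 M=33.03 P=18.55
t=6.44: D=26.92 S=25.00 M=36.54 P=20.42
t=7.25: D=25.47 S=26.01 M=40.08 P=22.30
S(2.73)=20.097 < 20.105 but S(2.74)=20.111 ≥ 20.105, so the first grid time is t=2.74.

Threshold first reached at t = 2.74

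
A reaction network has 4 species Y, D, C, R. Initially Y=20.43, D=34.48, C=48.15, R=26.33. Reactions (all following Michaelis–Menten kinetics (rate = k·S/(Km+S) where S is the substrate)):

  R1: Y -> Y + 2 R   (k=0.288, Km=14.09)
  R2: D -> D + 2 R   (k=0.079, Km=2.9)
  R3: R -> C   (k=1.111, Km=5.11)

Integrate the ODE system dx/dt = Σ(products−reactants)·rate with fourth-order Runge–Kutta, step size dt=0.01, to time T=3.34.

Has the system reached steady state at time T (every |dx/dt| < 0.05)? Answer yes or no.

RK4 with dt=0.01: 334 steps to T=3.34. Trajectory (selected grid times):
t=0.00: Y=20.43 D=34.48 C=48.15 R=26.33
t=0.37: Y=20.43 D=34.48 C=48.49 R=26.17
t=0.74: Y=20.43 D=34.48 C=48.84 R=26.00
t=1.11: Y=20.43 D=34.48 C=49.18 R=25.84
t=1.48: Y=20.43 D=34.48 C=49.52 R=25.68
t=1.86: Y=20.43 D=34.48 C=49.88 R=25.51
t=2.23: Y=20.43 D=34.48 C=50.22 R=25.35
t=2.60: Y=20.43 D=34.48 C=50.56 R=25.18
t=2.97: Y=20.43 D=34.48 C=50.90 R=25.02
t=3.34: Y=20.43 D=34.48 C=51.24 R=24.86
Rates at T: R1=0.1704, R2=0.0729, R3=0.9216
dx/dt at T (Σ net stoichiometry × rate): Y=+0.0000, D=+0.0000, C=+0.9216, R=-0.4349
Largest |dx/dt| is |+0.9216| (C) ≥ 0.05 → not steady.

Steady state at T: no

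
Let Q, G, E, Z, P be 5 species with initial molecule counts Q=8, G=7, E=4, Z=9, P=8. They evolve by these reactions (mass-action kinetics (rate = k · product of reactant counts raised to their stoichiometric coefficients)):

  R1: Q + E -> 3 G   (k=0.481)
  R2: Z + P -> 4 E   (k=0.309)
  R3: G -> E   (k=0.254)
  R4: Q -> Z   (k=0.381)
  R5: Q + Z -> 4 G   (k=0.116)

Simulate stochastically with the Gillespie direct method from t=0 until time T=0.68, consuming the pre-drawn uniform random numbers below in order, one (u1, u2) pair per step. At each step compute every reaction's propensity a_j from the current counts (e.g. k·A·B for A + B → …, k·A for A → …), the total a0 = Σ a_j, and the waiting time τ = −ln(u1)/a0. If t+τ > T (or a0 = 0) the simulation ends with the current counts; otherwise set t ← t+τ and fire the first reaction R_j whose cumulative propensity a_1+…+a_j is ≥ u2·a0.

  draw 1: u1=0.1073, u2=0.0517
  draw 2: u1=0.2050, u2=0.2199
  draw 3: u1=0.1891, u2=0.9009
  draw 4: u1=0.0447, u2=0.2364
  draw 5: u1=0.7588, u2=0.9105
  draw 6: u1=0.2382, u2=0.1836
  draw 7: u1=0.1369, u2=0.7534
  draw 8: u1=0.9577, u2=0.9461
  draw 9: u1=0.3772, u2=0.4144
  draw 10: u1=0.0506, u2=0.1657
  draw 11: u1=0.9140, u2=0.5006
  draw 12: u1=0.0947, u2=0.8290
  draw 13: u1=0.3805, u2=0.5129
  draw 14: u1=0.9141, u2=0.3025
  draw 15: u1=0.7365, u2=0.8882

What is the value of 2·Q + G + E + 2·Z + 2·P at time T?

Value at T = 61

Check how each reaction changes W = 2·Q + G + E + 2·Z + 2·P (weight of products minus weight of reactants):
R1: Q + E -> 3 G: (1·3) − (2·1 + 1·1) = 3 − 3 = 0
R2: Z + P -> 4 E: (1·4) − (2·1 + 2·1) = 4 − 4 = 0
R3: G -> E: (1·1) − (1·1) = 1 − 1 = 0
R4: Q -> Z: (2·1) − (2·1) = 2 − 2 = 0
R5: Q + Z -> 4 G: (1·4) − (2·1 + 2·1) = 4 − 4 = 0
Every reaction leaves W unchanged, so W is conserved and no simulation is needed: W(T) = W(0) = 2·8 + 7 + 4 + 2·9 + 2·8 = 61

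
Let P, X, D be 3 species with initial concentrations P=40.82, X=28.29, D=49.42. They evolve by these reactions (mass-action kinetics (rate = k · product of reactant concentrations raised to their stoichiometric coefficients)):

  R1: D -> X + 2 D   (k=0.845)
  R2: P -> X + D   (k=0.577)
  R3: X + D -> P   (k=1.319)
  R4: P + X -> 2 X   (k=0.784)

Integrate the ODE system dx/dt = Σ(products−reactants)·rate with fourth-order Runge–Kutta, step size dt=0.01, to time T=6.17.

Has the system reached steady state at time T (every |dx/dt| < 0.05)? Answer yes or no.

Steady state at T: yes

RK4 with dt=0.01: 617 steps to T=6.17. Trajectory (selected grid times):
t=0.00: P=40.82 X=28.29 D=49.42
t=0.69: P=0.00 X=70.34 D=0.00
t=1.37: P=0.00 X=70.34 D=0.00
t=2.06: P=0.00 X=70.34 D=0.00
t=2.74: P=0.00 X=70.34 D=0.00
t=3.43: P=0.00 X=70.34 D=0.00
t=4.11: P=0.00 X=70.34 D=0.00
t=4.80: P=0.00 X=70.34 D=0.00
t=5.48: P=0.00 X=70.34 D=0.00
t=6.17: P=0.00 X=70.34 D=0.00
Rates at T: R1=0.0000, R2=0.0000, R3=0.0000, R4=0.0000
dx/dt at T (Σ net stoichiometry × rate): P=-0.0000, X=+0.0000, D=-0.0000
Largest |dx/dt| is |+0.0000| (X) < 0.05 → steady.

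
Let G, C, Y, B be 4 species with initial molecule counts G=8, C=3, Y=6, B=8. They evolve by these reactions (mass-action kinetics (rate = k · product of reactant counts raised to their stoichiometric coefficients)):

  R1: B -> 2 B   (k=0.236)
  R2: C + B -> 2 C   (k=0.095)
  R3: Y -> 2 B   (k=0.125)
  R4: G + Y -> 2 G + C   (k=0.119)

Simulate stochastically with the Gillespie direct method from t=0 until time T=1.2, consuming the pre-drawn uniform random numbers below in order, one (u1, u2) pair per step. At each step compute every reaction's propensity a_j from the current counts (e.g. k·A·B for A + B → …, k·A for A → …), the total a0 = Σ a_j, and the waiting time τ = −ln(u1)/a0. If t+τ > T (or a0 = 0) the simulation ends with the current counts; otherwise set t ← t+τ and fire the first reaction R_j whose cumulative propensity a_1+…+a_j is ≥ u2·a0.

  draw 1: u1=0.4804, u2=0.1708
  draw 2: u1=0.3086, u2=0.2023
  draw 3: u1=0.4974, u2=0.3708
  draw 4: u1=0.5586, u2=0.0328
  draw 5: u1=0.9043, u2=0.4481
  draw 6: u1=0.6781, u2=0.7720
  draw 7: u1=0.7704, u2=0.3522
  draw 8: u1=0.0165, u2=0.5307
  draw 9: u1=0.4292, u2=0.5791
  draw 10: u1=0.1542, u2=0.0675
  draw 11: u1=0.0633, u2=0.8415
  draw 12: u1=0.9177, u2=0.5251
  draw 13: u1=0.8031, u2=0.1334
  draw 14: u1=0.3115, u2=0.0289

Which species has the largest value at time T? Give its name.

t=0.000: G=8 C=3 Y=6 B=8
Draw 1: a1=1.888, a2=2.280, a3=0.750, a4=5.712, a0=10.630; τ=−ln(0.4804)/10.630=0.069 → t=0.069; u2·a0=0.1708·10.630=1.816 ≤ a1=1.888 → R1 fires; G=8 C=3 Y=6 B=9
Draw 2: a1=2.124, a2=2.565, a3=0.750, a4=5.712, a0=11.151; τ=−ln(0.3086)/11.151=0.105 → t=0.174; u2·a0=0.2023·11.151=2.256; a1=2.124 < 2.256 ≤ a1+a2=4.689 → R2 fires; G=8 C=4 Y=6 B=8
Draw 3: a1=1.888, a2=3.040, a3=0.750, a4=5.712, a0=11.390; τ=−ln(0.4974)/11.390=0.061 → t=0.236; u2·a0=0.3708·11.390=4.223; a1=1.888 < 4.223 ≤ a1+a2=4.928 → R2 fires; G=8 C=5 Y=6 B=7
Draw 4: a1=1.652, a2=3.325, a3=0.750, a4=5.712, a0=11.439; τ=−ln(0.5586)/11.439=0.051 → t=0.287; u2·a0=0.0328·11.439=0.375 ≤ a1=1.652 → R1 fires; G=8 C=5 Y=6 B=8
Draw 5: a1=1.888, a2=3.800, a3=0.750, a4=5.712, a0=12.150; τ=−ln(0.9043)/12.150=0.008 → t=0.295; u2·a0=0.4481·12.150=5.444; a1=1.888 < 5.444 ≤ a1+a2=5.688 → R2 fires; G=8 C=6 Y=6 B=7
Draw 6: a1=1.652, a2=3.990, a3=0.750, a4=5.712, a0=12.104; τ=−ln(0.6781)/12.104=0.032 → t=0.327; u2·a0=0.7720·12.104=9.344; a1+…+a3=6.392 < 9.344 ≤ a1+…+a4=12.104 → R4 fires; G=9 C=7 Y=5 B=7
Draw 7: a1=1.652, a2=4.655, a3=0.625, a4=5.355, a0=12.287; τ=−ln(0.7704)/12.287=0.021 → t=0.348; u2·a0=0.3522·12.287=4.327; a1=1.652 < 4.327 ≤ a1+a2=6.307 → R2 fires; G=9 C=8 Y=5 B=6
Draw 8: a1=1.416, a2=4.560, a3=0.625, a4=5.355, a0=11.956; τ=−ln(0.0165)/11.956=0.343 → t=0.692; u2·a0=0.5307·11.956=6.345; a1+a2=5.976 < 6.345 ≤ a1+…+a3=6.601 → R3 fires; G=9 C=8 Y=4 B=8
Draw 9: a1=1.888, a2=6.080, a3=0.500, a4=4.284, a0=12.752; τ=−ln(0.4292)/12.752=0.066 → t=0.758; u2·a0=0.5791·12.752=7.385; a1=1.888 < 7.385 ≤ a1+a2=7.968 → R2 fires; G=9 C=9 Y=4 B=7
Draw 10: a1=1.652, a2=5.985, a3=0.500, a4=4.284, a0=12.421; τ=−ln(0.1542)/12.421=0.151 → t=0.908; u2·a0=0.0675·12.421=0.838 ≤ a1=1.652 → R1 fires; G=9 C=9 Y=4 B=8
Draw 11: a1=1.888, a2=6.840, a3=0.500, a4=4.284, a0=13.512; τ=−ln(0.0633)/13.512=0.204 → t=1.113; u2·a0=0.8415·13.512=11.370; a1+…+a3=9.228 < 11.370 ≤ a1+…+a4=13.512 → R4 fires; G=10 C=10 Y=3 B=8
Draw 12: a1=1.888, a2=7.600, a3=0.375, a4=3.570, a0=13.433; τ=−ln(0.9177)/13.433=0.006 → t=1.119; u2·a0=0.5251·13.433=7.054; a1=1.888 < 7.054 ≤ a1+a2=9.488 → R2 fires; G=10 C=11 Y=3 B=7
Draw 13: a1=1.652, a2=7.315, a3=0.375, a4=3.570, a0=12.912; τ=−ln(0.8031)/12.912=0.017 → t=1.136; u2·a0=0.1334·12.912=1.722; a1=1.652 < 1.722 ≤ a1+a2=8.967 → R2 fires; G=10 C=12 Y=3 B=6
Draw 14: a1=1.416, a2=6.840, a3=0.375, a4=3.570, a0=12.201; τ=−ln(0.3115)/12.201=0.096 → t=1.232 > T=1.2: stop.
At T=1.2: G=10 C=12 Y=3 B=6; the largest is C.

Dominant species at T: C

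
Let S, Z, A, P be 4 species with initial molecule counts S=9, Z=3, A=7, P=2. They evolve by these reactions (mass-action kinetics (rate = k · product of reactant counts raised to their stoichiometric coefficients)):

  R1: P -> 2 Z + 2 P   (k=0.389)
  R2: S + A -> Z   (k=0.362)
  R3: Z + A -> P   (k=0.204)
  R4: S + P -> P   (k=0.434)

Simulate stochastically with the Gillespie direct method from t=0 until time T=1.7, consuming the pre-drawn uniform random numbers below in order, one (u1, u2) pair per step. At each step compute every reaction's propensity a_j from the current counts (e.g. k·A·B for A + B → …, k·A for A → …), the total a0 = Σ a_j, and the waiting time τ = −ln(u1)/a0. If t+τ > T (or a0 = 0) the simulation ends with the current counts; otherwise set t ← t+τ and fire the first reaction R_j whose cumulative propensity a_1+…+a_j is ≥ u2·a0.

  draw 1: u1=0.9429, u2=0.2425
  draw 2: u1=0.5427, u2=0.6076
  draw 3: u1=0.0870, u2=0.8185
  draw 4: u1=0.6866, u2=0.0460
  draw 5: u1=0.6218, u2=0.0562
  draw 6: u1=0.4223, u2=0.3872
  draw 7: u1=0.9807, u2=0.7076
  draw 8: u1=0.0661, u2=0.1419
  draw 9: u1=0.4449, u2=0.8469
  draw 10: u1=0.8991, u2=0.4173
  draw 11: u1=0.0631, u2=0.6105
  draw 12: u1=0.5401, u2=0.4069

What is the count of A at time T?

t=0.000: S=9 Z=3 A=7 P=2
Draw 1: a1=0.778, a2=22.806, a3=4.284, a4=7.812, a0=35.680; τ=−ln(0.9429)/35.680=0.002 → t=0.002; u2·a0=0.2425·35.680=8.652; a1=0.778 < 8.652 ≤ a1+a2=23.584 → R2 fires; S=8 Z=4 A=6 P=2
Draw 2: a1=0.778, a2=17.376, a3=4.896, a4=6.944, a0=29.994; τ=−ln(0.5427)/29.994=0.020 → t=0.022; u2·a0=0.6076·29.994=18.224; a1+a2=18.154 < 18.224 ≤ a1+…+a3=23.050 → R3 fires; S=8 Z=3 A=5 P=3
Draw 3: a1=1.167, a2=14.480, a3=3.060, a4=10.416, a0=29.123; τ=−ln(0.0870)/29.123=0.084 → t=0.106; u2·a0=0.8185·29.123=23.837; a1+…+a3=18.707 < 23.837 ≤ a1+…+a4=29.123 → R4 fires; S=7 Z=3 A=5 P=3
Draw 4: a1=1.167, a2=12.670, a3=3.060, a4=9.114, a0=26.011; τ=−ln(0.6866)/26.011=0.014 → t=0.120; u2·a0=0.0460·26.011=1.197; a1=1.167 < 1.197 ≤ a1+a2=13.837 → R2 fires; S=6 Z=4 A=4 P=3
Draw 5: a1=1.167, a2=8.688, a3=3.264, a4=7.812, a0=20.931; τ=−ln(0.6218)/20.931=0.023 → t=0.143; u2·a0=0.0562·20.931=1.176; a1=1.167 < 1.176 ≤ a1+a2=9.855 → R2 fires; S=5 Z=5 A=3 P=3
Draw 6: a1=1.167, a2=5.430, a3=3.060, a4=6.510, a0=16.167; τ=−ln(0.4223)/16.167=0.053 → t=0.196; u2·a0=0.3872·16.167=6.260; a1=1.167 < 6.260 ≤ a1+a2=6.597 → R2 fires; S=4 Z=6 A=2 P=3
Draw 7: a1=1.167, a2=2.896, a3=2.448, a4=5.208, a0=11.719; τ=−ln(0.9807)/11.719=0.002 → t=0.198; u2·a0=0.7076·11.719=8.292; a1+…+a3=6.511 < 8.292 ≤ a1+…+a4=11.719 → R4 fires; S=3 Z=6 A=2 P=3
Draw 8: a1=1.167, a2=2.172, a3=2.448, a4=3.906, a0=9.693; τ=−ln(0.0661)/9.693=0.280 → t=0.478; u2·a0=0.1419·9.693=1.375; a1=1.167 < 1.375 ≤ a1+a2=3.339 → R2 fires; S=2 Z=7 A=1 P=3
Draw 9: a1=1.167, a2=0.724, a3=1.428, a4=2.604, a0=5.923; τ=−ln(0.4449)/5.923=0.137 → t=0.615; u2·a0=0.8469·5.923=5.016; a1+…+a3=3.319 < 5.016 ≤ a1+…+a4=5.923 → R4 fires; S=1 Z=7 A=1 P=3
Draw 10: a1=1.167, a2=0.362, a3=1.428, a4=1.302, a0=4.259; τ=−ln(0.8991)/4.259=0.025 → t=0.640; u2·a0=0.4173·4.259=1.777; a1+a2=1.529 < 1.777 ≤ a1+…+a3=2.957 → R3 fires; S=1 Z=6 A=0 P=4
Draw 11: a1=1.556, a2=0.000, a3=0.000, a4=1.736, a0=3.292; τ=−ln(0.0631)/3.292=0.839 → t=1.479; u2·a0=0.6105·3.292=2.010; a1+…+a3=1.556 < 2.010 ≤ a1+…+a4=3.292 → R4 fires; S=0 Z=6 A=0 P=4
Draw 12: a1=1.556, a2=0.000, a3=0.000, a4=0.000, a0=1.556; τ=−ln(0.5401)/1.556=0.396 → t=1.875 > T=1.7: stop.
Read off A at T=1.7: 0

A at T = 0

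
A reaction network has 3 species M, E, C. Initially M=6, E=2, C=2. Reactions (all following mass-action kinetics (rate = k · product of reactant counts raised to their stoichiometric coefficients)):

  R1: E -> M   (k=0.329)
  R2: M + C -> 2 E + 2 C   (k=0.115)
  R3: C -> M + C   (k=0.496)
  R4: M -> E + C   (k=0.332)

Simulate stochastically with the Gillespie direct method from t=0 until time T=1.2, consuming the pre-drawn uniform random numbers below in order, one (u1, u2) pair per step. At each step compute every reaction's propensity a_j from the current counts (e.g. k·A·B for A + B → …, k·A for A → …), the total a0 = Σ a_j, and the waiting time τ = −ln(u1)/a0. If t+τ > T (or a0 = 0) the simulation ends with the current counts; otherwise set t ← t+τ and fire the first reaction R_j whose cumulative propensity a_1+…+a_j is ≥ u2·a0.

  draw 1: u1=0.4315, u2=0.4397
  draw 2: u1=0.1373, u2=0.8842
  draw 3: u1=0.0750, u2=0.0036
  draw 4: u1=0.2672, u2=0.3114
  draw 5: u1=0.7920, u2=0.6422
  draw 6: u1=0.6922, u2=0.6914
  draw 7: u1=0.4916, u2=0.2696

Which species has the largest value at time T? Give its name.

Dominant species at T: M

t=0.000: M=6 E=2 C=2
Draw 1: a1=0.658, a2=1.380, a3=0.992, a4=1.992, a0=5.022; τ=−ln(0.4315)/5.022=0.167 → t=0.167; u2·a0=0.4397·5.022=2.208; a1+a2=2.038 < 2.208 ≤ a1+…+a3=3.030 → R3 fires; M=7 E=2 C=2
Draw 2: a1=0.658, a2=1.610, a3=0.992, a4=2.324, a0=5.584; τ=−ln(0.1373)/5.584=0.356 → t=0.523; u2·a0=0.8842·5.584=4.937; a1+…+a3=3.260 < 4.937 ≤ a1+…+a4=5.584 → R4 fires; M=6 E=3 C=3
Draw 3: a1=0.987, a2=2.070, a3=1.488, a4=1.992, a0=6.537; τ=−ln(0.0750)/6.537=0.396 → t=0.919; u2·a0=0.0036·6.537=0.024 ≤ a1=0.987 → R1 fires; M=7 E=2 C=3
Draw 4: a1=0.658, a2=2.415, a3=1.488, a4=2.324, a0=6.885; τ=−ln(0.2672)/6.885=0.192 → t=1.111; u2·a0=0.3114·6.885=2.144; a1=0.658 < 2.144 ≤ a1+a2=3.073 → R2 fires; M=6 E=4 C=4
Draw 5: a1=1.316, a2=2.760, a3=1.984, a4=1.992, a0=8.052; τ=−ln(0.7920)/8.052=0.029 → t=1.140; u2·a0=0.6422·8.052=5.171; a1+a2=4.076 < 5.171 ≤ a1+…+a3=6.060 → R3 fires; M=7 E=4 C=4
Draw 6: a1=1.316, a2=3.220, a3=1.984, a4=2.324, a0=8.844; τ=−ln(0.6922)/8.844=0.042 → t=1.181; u2·a0=0.6914·8.844=6.115; a1+a2=4.536 < 6.115 ≤ a1+…+a3=6.520 → R3 fires; M=8 E=4 C=4
Draw 7: a1=1.316, a2=3.680, a3=1.984, a4=2.656, a0=9.636; τ=−ln(0.4916)/9.636=0.074 → t=1.255 > T=1.2: stop.
At T=1.2: M=8 E=4 C=4; the largest is M.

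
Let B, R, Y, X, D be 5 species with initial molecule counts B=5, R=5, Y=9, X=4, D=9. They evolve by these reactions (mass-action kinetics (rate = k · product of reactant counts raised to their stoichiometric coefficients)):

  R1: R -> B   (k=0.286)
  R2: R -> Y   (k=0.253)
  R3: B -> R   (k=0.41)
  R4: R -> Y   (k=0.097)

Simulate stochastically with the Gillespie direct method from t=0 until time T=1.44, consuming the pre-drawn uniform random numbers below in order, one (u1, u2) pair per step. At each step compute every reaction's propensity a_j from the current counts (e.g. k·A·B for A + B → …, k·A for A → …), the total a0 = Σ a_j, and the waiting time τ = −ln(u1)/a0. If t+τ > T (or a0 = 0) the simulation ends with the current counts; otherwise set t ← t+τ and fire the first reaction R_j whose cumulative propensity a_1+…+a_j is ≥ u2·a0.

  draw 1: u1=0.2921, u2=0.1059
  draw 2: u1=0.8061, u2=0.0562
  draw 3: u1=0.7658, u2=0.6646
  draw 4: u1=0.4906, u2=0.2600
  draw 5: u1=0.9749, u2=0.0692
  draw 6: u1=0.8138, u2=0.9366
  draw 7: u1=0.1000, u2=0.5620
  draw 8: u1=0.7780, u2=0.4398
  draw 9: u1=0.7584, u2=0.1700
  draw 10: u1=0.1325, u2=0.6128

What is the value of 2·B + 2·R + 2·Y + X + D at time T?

Value at T = 51

Check how each reaction changes W = 2·B + 2·R + 2·Y + X + D (weight of products minus weight of reactants):
R1: R -> B: (2·1) − (2·1) = 2 − 2 = 0
R2: R -> Y: (2·1) − (2·1) = 2 − 2 = 0
R3: B -> R: (2·1) − (2·1) = 2 − 2 = 0
R4: R -> Y: (2·1) − (2·1) = 2 − 2 = 0
Every reaction leaves W unchanged, so W is conserved and no simulation is needed: W(T) = W(0) = 2·5 + 2·5 + 2·9 + 4 + 9 = 51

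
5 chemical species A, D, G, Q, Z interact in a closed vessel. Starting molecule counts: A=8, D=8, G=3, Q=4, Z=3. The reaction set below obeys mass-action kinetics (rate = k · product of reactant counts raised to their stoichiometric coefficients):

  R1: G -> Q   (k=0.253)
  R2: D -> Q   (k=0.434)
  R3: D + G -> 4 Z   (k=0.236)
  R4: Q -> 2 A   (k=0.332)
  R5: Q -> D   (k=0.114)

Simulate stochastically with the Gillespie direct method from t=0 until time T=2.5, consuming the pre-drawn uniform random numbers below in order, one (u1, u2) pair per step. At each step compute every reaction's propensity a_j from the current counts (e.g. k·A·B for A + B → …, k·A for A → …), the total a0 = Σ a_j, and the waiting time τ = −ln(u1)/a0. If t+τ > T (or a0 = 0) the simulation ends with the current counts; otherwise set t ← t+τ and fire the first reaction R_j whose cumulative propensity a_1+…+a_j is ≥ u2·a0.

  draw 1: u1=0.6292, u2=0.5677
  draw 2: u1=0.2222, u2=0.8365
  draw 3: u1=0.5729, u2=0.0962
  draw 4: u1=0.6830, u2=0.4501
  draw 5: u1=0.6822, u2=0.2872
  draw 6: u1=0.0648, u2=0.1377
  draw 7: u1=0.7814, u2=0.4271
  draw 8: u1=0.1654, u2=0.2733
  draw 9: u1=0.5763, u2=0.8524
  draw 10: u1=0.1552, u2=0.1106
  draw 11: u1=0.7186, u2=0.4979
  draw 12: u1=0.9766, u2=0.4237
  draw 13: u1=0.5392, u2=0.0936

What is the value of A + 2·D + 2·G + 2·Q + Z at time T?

Value at T = 41

Check how each reaction changes W = A + 2·D + 2·G + 2·Q + Z (weight of products minus weight of reactants):
R1: G -> Q: (2·1) − (2·1) = 2 − 2 = 0
R2: D -> Q: (2·1) − (2·1) = 2 − 2 = 0
R3: D + G -> 4 Z: (1·4) − (2·1 + 2·1) = 4 − 4 = 0
R4: Q -> 2 A: (1·2) − (2·1) = 2 − 2 = 0
R5: Q -> D: (2·1) − (2·1) = 2 − 2 = 0
Every reaction leaves W unchanged, so W is conserved and no simulation is needed: W(T) = W(0) = 8 + 2·8 + 2·3 + 2·4 + 3 = 41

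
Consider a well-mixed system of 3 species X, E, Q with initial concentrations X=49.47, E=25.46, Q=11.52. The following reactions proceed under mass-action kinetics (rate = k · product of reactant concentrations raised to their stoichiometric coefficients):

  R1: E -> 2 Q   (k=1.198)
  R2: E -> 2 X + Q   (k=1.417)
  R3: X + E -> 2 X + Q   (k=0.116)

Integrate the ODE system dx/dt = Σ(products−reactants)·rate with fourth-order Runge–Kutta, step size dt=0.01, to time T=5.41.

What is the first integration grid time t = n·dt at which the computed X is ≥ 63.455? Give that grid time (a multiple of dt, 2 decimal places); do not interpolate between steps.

Threshold first reached at t = 0.09

RK4 with dt=0.01: 541 steps to T=5.41. Trajectory (selected grid times):
t=0.00: X=49.47 E=25.46 Q=11.52
t=0.08: X=63.07 E=12.18 Q=26.54
t=0.09: X=64.25 E=11.02 Q=27.84
t=0.60: X=75.46 E=0.04 Q=40.05
t=1.20: X=75.50 E=0.00 Q=40.10
t=1.80: X=75.50 E=0.00 Q=40.10
t=2.40: X=75.50 E=0.00 Q=40.10
t=3.01: X=75.50 E=0.00 Q=40.10
t=3.61: X=75.50 E=0.00 Q=40.10
t=4.21: X=75.50 E=0.00 Q=40.10
t=4.81: X=75.50 E=0.00 Q=40.10
t=5.41: X=75.50 E=0.00 Q=40.10
X(0.08)=63.069 < 63.455 but X(0.09)=64.253 ≥ 63.455, so the first grid time is t=0.09.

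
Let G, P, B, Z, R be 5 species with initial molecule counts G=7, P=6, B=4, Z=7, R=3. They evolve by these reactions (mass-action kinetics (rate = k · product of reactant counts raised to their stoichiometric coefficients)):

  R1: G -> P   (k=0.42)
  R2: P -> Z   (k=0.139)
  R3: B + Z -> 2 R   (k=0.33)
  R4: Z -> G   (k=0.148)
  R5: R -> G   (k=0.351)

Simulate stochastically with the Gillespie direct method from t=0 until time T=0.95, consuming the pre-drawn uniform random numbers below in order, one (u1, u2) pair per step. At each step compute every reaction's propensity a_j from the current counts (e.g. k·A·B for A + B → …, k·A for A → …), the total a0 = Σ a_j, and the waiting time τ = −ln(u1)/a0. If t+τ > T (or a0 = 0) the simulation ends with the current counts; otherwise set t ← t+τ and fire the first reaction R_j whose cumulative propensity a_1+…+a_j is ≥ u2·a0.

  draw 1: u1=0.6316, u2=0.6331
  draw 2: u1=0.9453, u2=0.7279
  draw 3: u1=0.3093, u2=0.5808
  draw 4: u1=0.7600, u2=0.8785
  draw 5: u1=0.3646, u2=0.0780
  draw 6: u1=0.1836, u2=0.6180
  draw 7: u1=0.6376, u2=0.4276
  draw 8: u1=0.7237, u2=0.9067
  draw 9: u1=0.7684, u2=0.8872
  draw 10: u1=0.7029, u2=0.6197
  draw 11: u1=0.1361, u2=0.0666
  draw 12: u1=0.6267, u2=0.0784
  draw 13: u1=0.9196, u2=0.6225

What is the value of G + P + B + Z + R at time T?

Check how each reaction changes W = G + P + B + Z + R (weight of products minus weight of reactants):
R1: G -> P: (1·1) − (1·1) = 1 − 1 = 0
R2: P -> Z: (1·1) − (1·1) = 1 − 1 = 0
R3: B + Z -> 2 R: (1·2) − (1·1 + 1·1) = 2 − 2 = 0
R4: Z -> G: (1·1) − (1·1) = 1 − 1 = 0
R5: R -> G: (1·1) − (1·1) = 1 − 1 = 0
Every reaction leaves W unchanged, so W is conserved and no simulation is needed: W(T) = W(0) = 7 + 6 + 4 + 7 + 3 = 27

Value at T = 27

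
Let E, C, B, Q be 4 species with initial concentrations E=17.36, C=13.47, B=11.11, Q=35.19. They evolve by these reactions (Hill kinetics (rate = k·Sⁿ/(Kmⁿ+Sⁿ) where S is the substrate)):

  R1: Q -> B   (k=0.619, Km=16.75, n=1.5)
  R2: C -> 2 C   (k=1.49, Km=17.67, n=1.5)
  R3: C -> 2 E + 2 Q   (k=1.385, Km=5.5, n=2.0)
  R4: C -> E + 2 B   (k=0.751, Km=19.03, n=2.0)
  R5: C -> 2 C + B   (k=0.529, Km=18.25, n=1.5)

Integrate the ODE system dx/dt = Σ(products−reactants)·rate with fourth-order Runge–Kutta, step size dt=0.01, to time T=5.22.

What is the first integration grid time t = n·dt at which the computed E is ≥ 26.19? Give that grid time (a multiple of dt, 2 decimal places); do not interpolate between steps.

RK4 with dt=0.01: 522 steps to T=5.22. Trajectory (selected grid times):
t=0.00: E=17.36 C=13.47 B=11.11 Q=35.19
t=0.58: E=18.87 C=13.10 B=11.78 Q=36.29
t=1.16: E=20.37 C=12.73 B=12.45 Q=37.37
t=1.74: E=21.85 C=12.36 B=13.10 Q=38.44
t=2.32: E=23.31 C=11.99 B=13.74 Q=39.50
t=2.90: E=24.75 C=11.62 B=14.37 Q=40.54
t=3.48: E=26.17 C=11.25 B=14.99 Q=41.56
t=3.49: E=26.20 C=11.24 B=15.00 Q=41.57
t=4.06: E=27.57 C=10.88 B=15.60 Q=42.56
t=4.64: E=28.95 C=10.51 B=16.19 Q=43.54
t=5.22: E=30.30 C=10.14 B=16.77 Q=44.50
E(3.48)=26.173 < 26.19 but E(3.49)=26.197 ≥ 26.19, so the first grid time is t=3.49.

Threshold first reached at t = 3.49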